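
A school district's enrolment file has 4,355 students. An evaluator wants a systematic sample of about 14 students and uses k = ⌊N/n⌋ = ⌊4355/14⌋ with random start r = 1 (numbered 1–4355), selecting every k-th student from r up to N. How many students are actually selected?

15

k = ⌊4355/14⌋ = 311
Achieved size = ⌊(4355 − 1)/311⌋ + 1 = ⌊4354/311⌋ + 1 = 14 + 1 = 15
(last selection: 1 + 14×311 = 4355 ≤ 4355; next would be 4666 > 4355)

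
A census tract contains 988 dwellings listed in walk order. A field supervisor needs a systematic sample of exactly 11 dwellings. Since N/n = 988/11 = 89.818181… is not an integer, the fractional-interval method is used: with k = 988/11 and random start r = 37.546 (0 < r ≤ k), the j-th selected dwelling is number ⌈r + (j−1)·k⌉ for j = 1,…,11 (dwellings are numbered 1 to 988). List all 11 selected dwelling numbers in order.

j=1: r + 0k = 37.546 → ⌈·⌉ = 38
j=2: r + 1k = 127.364181… → ⌈·⌉ = 128
j=3: r + 2k = 217.182363… → ⌈·⌉ = 218
j=4: r + 3k = 307.000545… → ⌈·⌉ = 308
j=5: r + 4k = 396.818727… → ⌈·⌉ = 397
j=6: r + 5k = 486.636909… → ⌈·⌉ = 487
j=7: r + 6k = 576.455090… → ⌈·⌉ = 577
j=8: r + 7k = 666.273272… → ⌈·⌉ = 667
j=9: r + 8k = 756.091454… → ⌈·⌉ = 757
j=10: r + 9k = 845.909636… → ⌈·⌉ = 846
j=11: r + 10k = 935.727818… → ⌈·⌉ = 936

38, 128, 218, 308, 397, 487, 577, 667, 757, 846, 936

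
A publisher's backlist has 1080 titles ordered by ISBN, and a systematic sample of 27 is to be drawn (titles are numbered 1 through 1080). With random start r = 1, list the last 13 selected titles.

k = N/n = 1080/27 = 40
15th selection = 1 + 14×40 = 561
16th: 561 + 40 = 601
17th: 601 + 40 = 641
18th: 641 + 40 = 681
19th: 681 + 40 = 721
20th: 721 + 40 = 761
21st: 761 + 40 = 801
22nd: 801 + 40 = 841
23rd: 841 + 40 = 881
24th: 881 + 40 = 921
25th: 921 + 40 = 961
26th: 961 + 40 = 1001
27th: 1001 + 40 = 1041

561, 601, 641, 681, 721, 761, 801, 841, 881, 921, 961, 1001, 1041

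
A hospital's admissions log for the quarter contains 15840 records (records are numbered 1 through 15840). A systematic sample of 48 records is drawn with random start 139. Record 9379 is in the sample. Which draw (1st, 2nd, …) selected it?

29

k = 15840/48 = 330
position = (9379 − 139)/330 + 1 = 9240/330 + 1 = 28 + 1 = 29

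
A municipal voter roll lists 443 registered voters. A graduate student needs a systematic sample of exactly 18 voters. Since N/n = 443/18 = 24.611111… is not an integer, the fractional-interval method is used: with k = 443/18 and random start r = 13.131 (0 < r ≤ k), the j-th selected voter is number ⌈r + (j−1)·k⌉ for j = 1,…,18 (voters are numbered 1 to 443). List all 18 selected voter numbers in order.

j=1: r + 0k = 13.131 → ⌈·⌉ = 14
j=2: r + 1k = 37.742111… → ⌈·⌉ = 38
j=3: r + 2k = 62.353222… → ⌈·⌉ = 63
j=4: r + 3k = 86.964333… → ⌈·⌉ = 87
j=5: r + 4k = 111.575444… → ⌈·⌉ = 112
j=6: r + 5k = 136.186555… → ⌈·⌉ = 137
j=7: r + 6k = 160.797666… → ⌈·⌉ = 161
j=8: r + 7k = 185.408777… → ⌈·⌉ = 186
j=9: r + 8k = 210.019888… → ⌈·⌉ = 211
j=10: r + 9k = 234.631 → ⌈·⌉ = 235
j=11: r + 10k = 259.242111… → ⌈·⌉ = 260
j=12: r + 11k = 283.853222… → ⌈·⌉ = 284
j=13: r + 12k = 308.464333… → ⌈·⌉ = 309
j=14: r + 13k = 333.075444… → ⌈·⌉ = 334
j=15: r + 14k = 357.686555… → ⌈·⌉ = 358
j=16: r + 15k = 382.297666… → ⌈·⌉ = 383
j=17: r + 16k = 406.908777… → ⌈·⌉ = 407
j=18: r + 17k = 431.519888… → ⌈·⌉ = 432

14, 38, 63, 87, 112, 137, 161, 186, 211, 235, 260, 284, 309, 334, 358, 383, 407, 432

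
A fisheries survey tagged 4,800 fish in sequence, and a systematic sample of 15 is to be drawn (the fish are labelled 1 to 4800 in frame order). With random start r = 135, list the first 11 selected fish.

k = N/n = 4800/15 = 320
fish 1: 135
fish 2: 135 + 320 = 455
fish 3: 455 + 320 = 775
fish 4: 775 + 320 = 1095
fish 5: 1095 + 320 = 1415
fish 6: 1415 + 320 = 1735
fish 7: 1735 + 320 = 2055
fish 8: 2055 + 320 = 2375
fish 9: 2375 + 320 = 2695
fish 10: 2695 + 320 = 3015
fish 11: 3015 + 320 = 3335

135, 455, 775, 1095, 1415, 1735, 2055, 2375, 2695, 3015, 3335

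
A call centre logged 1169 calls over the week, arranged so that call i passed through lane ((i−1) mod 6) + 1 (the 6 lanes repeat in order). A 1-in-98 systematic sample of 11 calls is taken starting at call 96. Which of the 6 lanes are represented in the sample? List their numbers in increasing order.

Consecutive selections differ by k = 98, so their lane numbers differ by 98 mod 6 = 2.
gcd(98, 6) = 2, so the sample visits 6/2 = 3 distinct residues mod 6.
Start 96 is lane 6; the lanes hit are 2, 4, 6.

2, 4, 6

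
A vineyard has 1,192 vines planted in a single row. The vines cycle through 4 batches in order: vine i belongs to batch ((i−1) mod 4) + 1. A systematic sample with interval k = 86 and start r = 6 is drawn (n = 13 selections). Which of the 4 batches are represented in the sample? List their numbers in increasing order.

Consecutive selections differ by k = 86, so their batch numbers differ by 86 mod 4 = 2.
gcd(86, 4) = 2, so the sample visits 4/2 = 2 distinct residues mod 4.
Start 6 is batch 2; the batches hit are 2, 4.

2, 4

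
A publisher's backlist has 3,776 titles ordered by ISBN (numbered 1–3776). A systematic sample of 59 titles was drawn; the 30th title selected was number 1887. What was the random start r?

31

k = 3776/59 = 64
r = 1887 − (30−1)×64 = 1887 − 1856 = 31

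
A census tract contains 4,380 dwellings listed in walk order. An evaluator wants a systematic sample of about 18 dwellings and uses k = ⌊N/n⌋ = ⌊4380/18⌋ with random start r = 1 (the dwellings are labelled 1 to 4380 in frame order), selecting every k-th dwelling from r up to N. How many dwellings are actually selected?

19

k = ⌊4380/18⌋ = 243
Achieved size = ⌊(4380 − 1)/243⌋ + 1 = ⌊4379/243⌋ + 1 = 18 + 1 = 19
(last selection: 1 + 18×243 = 4375 ≤ 4380; next would be 4618 > 4380)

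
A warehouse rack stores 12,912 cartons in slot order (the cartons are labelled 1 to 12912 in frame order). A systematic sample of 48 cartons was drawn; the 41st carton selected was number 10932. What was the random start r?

k = 12912/48 = 269
r = 10932 − (41−1)×269 = 10932 − 10760 = 172

172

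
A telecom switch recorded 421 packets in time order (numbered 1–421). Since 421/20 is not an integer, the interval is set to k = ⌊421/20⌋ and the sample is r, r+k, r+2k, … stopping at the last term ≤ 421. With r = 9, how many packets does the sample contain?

20

k = ⌊421/20⌋ = 21
Achieved size = ⌊(421 − 9)/21⌋ + 1 = ⌊412/21⌋ + 1 = 19 + 1 = 20
(last selection: 9 + 19×21 = 408 ≤ 421; next would be 429 > 421)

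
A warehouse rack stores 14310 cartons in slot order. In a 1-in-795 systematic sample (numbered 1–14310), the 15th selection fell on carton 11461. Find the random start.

k = 795
r = 11461 − (15−1)×795 = 11461 − 11130 = 331

331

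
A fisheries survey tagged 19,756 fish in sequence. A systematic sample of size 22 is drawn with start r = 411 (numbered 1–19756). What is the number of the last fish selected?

19269

k = 19756/22 = 898
22nd selection = r + (22−1)·k = 411 + 21×898 = 411 + 18858 = 19269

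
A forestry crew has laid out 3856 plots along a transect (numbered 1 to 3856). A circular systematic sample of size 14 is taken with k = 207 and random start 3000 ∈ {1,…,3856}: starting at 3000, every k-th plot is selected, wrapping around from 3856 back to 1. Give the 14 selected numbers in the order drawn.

3000, 3207, 3414, 3621, 3828, 179, 386, 593, 800, 1007, 1214, 1421, 1628, 1835

Selection 1: 3000
Selection 2: 3000 + 207 = 3207
Selection 3: 3207 + 207 = 3414
Selection 4: 3414 + 207 = 3621
Selection 5: 3621 + 207 = 3828
Selection 6: 3828 + 207 = 4035 → 4035 − 3856 = 179
Selection 7: 179 + 207 = 386
Selection 8: 386 + 207 = 593
Selection 9: 593 + 207 = 800
Selection 10: 800 + 207 = 1007
Selection 11: 1007 + 207 = 1214
Selection 12: 1214 + 207 = 1421
Selection 13: 1421 + 207 = 1628
Selection 14: 1628 + 207 = 1835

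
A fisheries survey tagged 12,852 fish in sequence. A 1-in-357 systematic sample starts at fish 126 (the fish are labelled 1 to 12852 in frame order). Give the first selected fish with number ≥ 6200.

k = 357
Steps past start: ⌈(6200 − 126)/357⌉ = ⌈6074/357⌉ = 18
Selected fish: 126 + 18×357 = 6552

6552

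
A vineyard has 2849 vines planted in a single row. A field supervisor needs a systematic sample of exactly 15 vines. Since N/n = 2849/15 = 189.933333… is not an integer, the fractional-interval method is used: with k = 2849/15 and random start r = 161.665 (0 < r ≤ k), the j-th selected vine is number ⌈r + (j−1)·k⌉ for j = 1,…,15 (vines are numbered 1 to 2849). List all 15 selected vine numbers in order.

j=1: r + 0k = 161.665 → ⌈·⌉ = 162
j=2: r + 1k = 351.598333… → ⌈·⌉ = 352
j=3: r + 2k = 541.531666… → ⌈·⌉ = 542
j=4: r + 3k = 731.465 → ⌈·⌉ = 732
j=5: r + 4k = 921.398333… → ⌈·⌉ = 922
j=6: r + 5k = 1111.331666… → ⌈·⌉ = 1112
j=7: r + 6k = 1301.265 → ⌈·⌉ = 1302
j=8: r + 7k = 1491.198333… → ⌈·⌉ = 1492
j=9: r + 8k = 1681.131666… → ⌈·⌉ = 1682
j=10: r + 9k = 1871.065 → ⌈·⌉ = 1872
j=11: r + 10k = 2060.998333… → ⌈·⌉ = 2061
j=12: r + 11k = 2250.931666… → ⌈·⌉ = 2251
j=13: r + 12k = 2440.865 → ⌈·⌉ = 2441
j=14: r + 13k = 2630.798333… → ⌈·⌉ = 2631
j=15: r + 14k = 2820.731666… → ⌈·⌉ = 2821

162, 352, 542, 732, 922, 1112, 1302, 1492, 1682, 1872, 2061, 2251, 2441, 2631, 2821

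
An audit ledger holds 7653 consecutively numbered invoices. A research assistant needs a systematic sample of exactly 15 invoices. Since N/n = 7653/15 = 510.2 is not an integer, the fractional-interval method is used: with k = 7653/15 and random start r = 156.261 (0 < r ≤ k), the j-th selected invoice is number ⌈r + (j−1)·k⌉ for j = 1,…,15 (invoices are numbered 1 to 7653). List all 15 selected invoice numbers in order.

j=1: r + 0k = 156.261 → ⌈·⌉ = 157
j=2: r + 1k = 666.461 → ⌈·⌉ = 667
j=3: r + 2k = 1176.661 → ⌈·⌉ = 1177
j=4: r + 3k = 1686.861 → ⌈·⌉ = 1687
j=5: r + 4k = 2197.061 → ⌈·⌉ = 2198
j=6: r + 5k = 2707.261 → ⌈·⌉ = 2708
j=7: r + 6k = 3217.461 → ⌈·⌉ = 3218
j=8: r + 7k = 3727.661 → ⌈·⌉ = 3728
j=9: r + 8k = 4237.861 → ⌈·⌉ = 4238
j=10: r + 9k = 4748.061 → ⌈·⌉ = 4749
j=11: r + 10k = 5258.261 → ⌈·⌉ = 5259
j=12: r + 11k = 5768.461 → ⌈·⌉ = 5769
j=13: r + 12k = 6278.661 → ⌈·⌉ = 6279
j=14: r + 13k = 6788.861 → ⌈·⌉ = 6789
j=15: r + 14k = 7299.061 → ⌈·⌉ = 7300

157, 667, 1177, 1687, 2198, 2708, 3218, 3728, 4238, 4749, 5259, 5769, 6279, 6789, 7300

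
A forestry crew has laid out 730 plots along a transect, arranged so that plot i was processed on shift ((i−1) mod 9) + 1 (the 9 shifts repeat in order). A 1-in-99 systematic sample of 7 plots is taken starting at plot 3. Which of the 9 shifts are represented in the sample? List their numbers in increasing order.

Consecutive selections differ by k = 99, so their shift numbers differ by 99 mod 9 = 0.
gcd(99, 9) = 9, so the sample visits 9/9 = 1 distinct residues mod 9.
Start 3 is shift 3; the shifts hit are 3.

3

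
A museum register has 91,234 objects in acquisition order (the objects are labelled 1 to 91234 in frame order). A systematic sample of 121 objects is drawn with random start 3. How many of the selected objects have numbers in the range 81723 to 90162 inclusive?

k = 91234/121 = 754
First selection ≥ 81723: 3 + ⌈(81723−3)/754⌉·754 = 3 + 109×754 = 82189
Last selection ≤ 90162: 3 + ⌊(90162−3)/754⌋·754 = 3 + 119×754 = 89729
Count = 119 − 109 + 1 = 11

11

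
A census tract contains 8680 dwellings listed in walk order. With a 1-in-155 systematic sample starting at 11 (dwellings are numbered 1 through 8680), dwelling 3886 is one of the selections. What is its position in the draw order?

k = 155
position = (3886 − 11)/155 + 1 = 3875/155 + 1 = 25 + 1 = 26

26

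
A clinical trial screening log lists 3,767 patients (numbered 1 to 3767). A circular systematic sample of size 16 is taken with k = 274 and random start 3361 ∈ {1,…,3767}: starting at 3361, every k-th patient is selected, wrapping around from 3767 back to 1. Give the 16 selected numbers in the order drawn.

3361, 3635, 142, 416, 690, 964, 1238, 1512, 1786, 2060, 2334, 2608, 2882, 3156, 3430, 3704

Selection 1: 3361
Selection 2: 3361 + 274 = 3635
Selection 3: 3635 + 274 = 3909 → 3909 − 3767 = 142
Selection 4: 142 + 274 = 416
Selection 5: 416 + 274 = 690
Selection 6: 690 + 274 = 964
Selection 7: 964 + 274 = 1238
Selection 8: 1238 + 274 = 1512
Selection 9: 1512 + 274 = 1786
Selection 10: 1786 + 274 = 2060
Selection 11: 2060 + 274 = 2334
Selection 12: 2334 + 274 = 2608
Selection 13: 2608 + 274 = 2882
Selection 14: 2882 + 274 = 3156
Selection 15: 3156 + 274 = 3430
Selection 16: 3430 + 274 = 3704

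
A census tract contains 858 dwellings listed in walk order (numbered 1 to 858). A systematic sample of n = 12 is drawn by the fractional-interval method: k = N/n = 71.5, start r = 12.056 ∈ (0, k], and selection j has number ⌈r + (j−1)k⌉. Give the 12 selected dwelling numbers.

13, 84, 156, 227, 299, 370, 442, 513, 585, 656, 728, 799

j=1: r + 0k = 12.056 → ⌈·⌉ = 13
j=2: r + 1k = 83.556 → ⌈·⌉ = 84
j=3: r + 2k = 155.056 → ⌈·⌉ = 156
j=4: r + 3k = 226.556 → ⌈·⌉ = 227
j=5: r + 4k = 298.056 → ⌈·⌉ = 299
j=6: r + 5k = 369.556 → ⌈·⌉ = 370
j=7: r + 6k = 441.056 → ⌈·⌉ = 442
j=8: r + 7k = 512.556 → ⌈·⌉ = 513
j=9: r + 8k = 584.056 → ⌈·⌉ = 585
j=10: r + 9k = 655.556 → ⌈·⌉ = 656
j=11: r + 10k = 727.056 → ⌈·⌉ = 728
j=12: r + 11k = 798.556 → ⌈·⌉ = 799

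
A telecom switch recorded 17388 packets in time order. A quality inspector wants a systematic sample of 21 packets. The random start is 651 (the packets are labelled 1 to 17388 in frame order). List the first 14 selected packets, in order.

651, 1479, 2307, 3135, 3963, 4791, 5619, 6447, 7275, 8103, 8931, 9759, 10587, 11415

k = N/n = 17388/21 = 828
packet 1: 651
packet 2: 651 + 828 = 1479
packet 3: 1479 + 828 = 2307
packet 4: 2307 + 828 = 3135
packet 5: 3135 + 828 = 3963
packet 6: 3963 + 828 = 4791
packet 7: 4791 + 828 = 5619
packet 8: 5619 + 828 = 6447
packet 9: 6447 + 828 = 7275
packet 10: 7275 + 828 = 8103
packet 11: 8103 + 828 = 8931
packet 12: 8931 + 828 = 9759
packet 13: 9759 + 828 = 10587
packet 14: 10587 + 828 = 11415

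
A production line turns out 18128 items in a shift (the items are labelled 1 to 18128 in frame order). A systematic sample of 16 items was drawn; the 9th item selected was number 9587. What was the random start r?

523

k = 18128/16 = 1133
r = 9587 − (9−1)×1133 = 9587 − 9064 = 523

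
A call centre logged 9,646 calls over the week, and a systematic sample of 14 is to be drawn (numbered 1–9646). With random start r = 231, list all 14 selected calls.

k = N/n = 9646/14 = 689
call 1: 231
call 2: 231 + 689 = 920
call 3: 920 + 689 = 1609
call 4: 1609 + 689 = 2298
call 5: 2298 + 689 = 2987
call 6: 2987 + 689 = 3676
call 7: 3676 + 689 = 4365
call 8: 4365 + 689 = 5054
call 9: 5054 + 689 = 5743
call 10: 5743 + 689 = 6432
call 11: 6432 + 689 = 7121
call 12: 7121 + 689 = 7810
call 13: 7810 + 689 = 8499
call 14: 8499 + 689 = 9188

231, 920, 1609, 2298, 2987, 3676, 4365, 5054, 5743, 6432, 7121, 7810, 8499, 9188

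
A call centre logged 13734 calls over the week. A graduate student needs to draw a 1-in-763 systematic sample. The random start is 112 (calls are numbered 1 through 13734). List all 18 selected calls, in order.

112, 875, 1638, 2401, 3164, 3927, 4690, 5453, 6216, 6979, 7742, 8505, 9268, 10031, 10794, 11557, 12320, 13083

call 1: 112
call 2: 112 + 763 = 875
call 3: 875 + 763 = 1638
call 4: 1638 + 763 = 2401
call 5: 2401 + 763 = 3164
call 6: 3164 + 763 = 3927
call 7: 3927 + 763 = 4690
call 8: 4690 + 763 = 5453
call 9: 5453 + 763 = 6216
call 10: 6216 + 763 = 6979
call 11: 6979 + 763 = 7742
call 12: 7742 + 763 = 8505
call 13: 8505 + 763 = 9268
call 14: 9268 + 763 = 10031
call 15: 10031 + 763 = 10794
call 16: 10794 + 763 = 11557
call 17: 11557 + 763 = 12320
call 18: 12320 + 763 = 13083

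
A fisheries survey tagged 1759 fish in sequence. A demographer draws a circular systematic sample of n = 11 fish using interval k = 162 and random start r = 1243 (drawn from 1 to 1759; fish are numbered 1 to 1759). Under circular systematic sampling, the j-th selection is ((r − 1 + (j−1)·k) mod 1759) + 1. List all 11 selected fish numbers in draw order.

Selection 1: 1243
Selection 2: 1243 + 162 = 1405
Selection 3: 1405 + 162 = 1567
Selection 4: 1567 + 162 = 1729
Selection 5: 1729 + 162 = 1891 → 1891 − 1759 = 132
Selection 6: 132 + 162 = 294
Selection 7: 294 + 162 = 456
Selection 8: 456 + 162 = 618
Selection 9: 618 + 162 = 780
Selection 10: 780 + 162 = 942
Selection 11: 942 + 162 = 1104

1243, 1405, 1567, 1729, 132, 294, 456, 618, 780, 942, 1104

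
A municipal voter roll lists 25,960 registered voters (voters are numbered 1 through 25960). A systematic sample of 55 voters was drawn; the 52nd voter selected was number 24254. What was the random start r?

k = 25960/55 = 472
r = 24254 − (52−1)×472 = 24254 − 24072 = 182

182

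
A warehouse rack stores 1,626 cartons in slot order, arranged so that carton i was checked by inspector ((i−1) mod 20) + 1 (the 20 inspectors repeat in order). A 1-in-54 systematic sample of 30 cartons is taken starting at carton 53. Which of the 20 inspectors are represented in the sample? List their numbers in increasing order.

1, 3, 5, 7, 9, 11, 13, 15, 17, 19

Consecutive selections differ by k = 54, so their inspector numbers differ by 54 mod 20 = 14.
gcd(54, 20) = 2, so the sample visits 20/2 = 10 distinct residues mod 20.
Start 53 is inspector 13; the inspectors hit are 1, 3, 5, 7, 9, 11, 13, 15, 17, 19.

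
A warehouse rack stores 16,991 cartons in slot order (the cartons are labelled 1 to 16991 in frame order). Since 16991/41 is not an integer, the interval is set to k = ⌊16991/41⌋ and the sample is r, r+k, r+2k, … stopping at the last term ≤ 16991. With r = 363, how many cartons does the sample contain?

41

k = ⌊16991/41⌋ = 414
Achieved size = ⌊(16991 − 363)/414⌋ + 1 = ⌊16628/414⌋ + 1 = 40 + 1 = 41
(last selection: 363 + 40×414 = 16923 ≤ 16991; next would be 17337 > 16991)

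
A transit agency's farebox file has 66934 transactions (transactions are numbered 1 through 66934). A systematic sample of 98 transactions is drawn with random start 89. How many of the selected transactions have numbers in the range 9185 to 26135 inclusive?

k = 66934/98 = 683
First selection ≥ 9185: 89 + ⌈(9185−89)/683⌉·683 = 89 + 14×683 = 9651
Last selection ≤ 26135: 89 + ⌊(26135−89)/683⌋·683 = 89 + 38×683 = 26043
Count = 38 − 14 + 1 = 25

25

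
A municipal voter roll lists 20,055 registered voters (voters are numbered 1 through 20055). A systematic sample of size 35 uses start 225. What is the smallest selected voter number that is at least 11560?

k = 20055/35 = 573
Steps past start: ⌈(11560 − 225)/573⌉ = ⌈11335/573⌉ = 20
Selected voter: 225 + 20×573 = 11685

11685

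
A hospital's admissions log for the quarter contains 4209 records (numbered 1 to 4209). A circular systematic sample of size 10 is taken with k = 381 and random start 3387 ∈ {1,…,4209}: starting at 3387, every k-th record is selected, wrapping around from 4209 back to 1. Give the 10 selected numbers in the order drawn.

Selection 1: 3387
Selection 2: 3387 + 381 = 3768
Selection 3: 3768 + 381 = 4149
Selection 4: 4149 + 381 = 4530 → 4530 − 4209 = 321
Selection 5: 321 + 381 = 702
Selection 6: 702 + 381 = 1083
Selection 7: 1083 + 381 = 1464
Selection 8: 1464 + 381 = 1845
Selection 9: 1845 + 381 = 2226
Selection 10: 2226 + 381 = 2607

3387, 3768, 4149, 321, 702, 1083, 1464, 1845, 2226, 2607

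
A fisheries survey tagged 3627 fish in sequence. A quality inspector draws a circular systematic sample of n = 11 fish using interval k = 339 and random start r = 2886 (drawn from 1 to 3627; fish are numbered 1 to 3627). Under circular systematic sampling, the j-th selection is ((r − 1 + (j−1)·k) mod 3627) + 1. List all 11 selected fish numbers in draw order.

2886, 3225, 3564, 276, 615, 954, 1293, 1632, 1971, 2310, 2649

Selection 1: 2886
Selection 2: 2886 + 339 = 3225
Selection 3: 3225 + 339 = 3564
Selection 4: 3564 + 339 = 3903 → 3903 − 3627 = 276
Selection 5: 276 + 339 = 615
Selection 6: 615 + 339 = 954
Selection 7: 954 + 339 = 1293
Selection 8: 1293 + 339 = 1632
Selection 9: 1632 + 339 = 1971
Selection 10: 1971 + 339 = 2310
Selection 11: 2310 + 339 = 2649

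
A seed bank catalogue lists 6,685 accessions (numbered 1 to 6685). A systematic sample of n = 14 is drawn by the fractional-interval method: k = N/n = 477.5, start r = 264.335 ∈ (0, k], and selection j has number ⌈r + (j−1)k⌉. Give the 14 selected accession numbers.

265, 742, 1220, 1697, 2175, 2652, 3130, 3607, 4085, 4562, 5040, 5517, 5995, 6472

j=1: r + 0k = 264.335 → ⌈·⌉ = 265
j=2: r + 1k = 741.835 → ⌈·⌉ = 742
j=3: r + 2k = 1219.335 → ⌈·⌉ = 1220
j=4: r + 3k = 1696.835 → ⌈·⌉ = 1697
j=5: r + 4k = 2174.335 → ⌈·⌉ = 2175
j=6: r + 5k = 2651.835 → ⌈·⌉ = 2652
j=7: r + 6k = 3129.335 → ⌈·⌉ = 3130
j=8: r + 7k = 3606.835 → ⌈·⌉ = 3607
j=9: r + 8k = 4084.335 → ⌈·⌉ = 4085
j=10: r + 9k = 4561.835 → ⌈·⌉ = 4562
j=11: r + 10k = 5039.335 → ⌈·⌉ = 5040
j=12: r + 11k = 5516.835 → ⌈·⌉ = 5517
j=13: r + 12k = 5994.335 → ⌈·⌉ = 5995
j=14: r + 13k = 6471.835 → ⌈·⌉ = 6472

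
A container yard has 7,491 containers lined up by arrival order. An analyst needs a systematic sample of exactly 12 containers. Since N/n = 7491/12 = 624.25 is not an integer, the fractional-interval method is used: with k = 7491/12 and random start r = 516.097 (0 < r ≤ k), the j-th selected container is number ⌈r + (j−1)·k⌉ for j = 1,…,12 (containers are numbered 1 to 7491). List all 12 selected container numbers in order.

517, 1141, 1765, 2389, 3014, 3638, 4262, 4886, 5511, 6135, 6759, 7383

j=1: r + 0k = 516.097 → ⌈·⌉ = 517
j=2: r + 1k = 1140.347 → ⌈·⌉ = 1141
j=3: r + 2k = 1764.597 → ⌈·⌉ = 1765
j=4: r + 3k = 2388.847 → ⌈·⌉ = 2389
j=5: r + 4k = 3013.097 → ⌈·⌉ = 3014
j=6: r + 5k = 3637.347 → ⌈·⌉ = 3638
j=7: r + 6k = 4261.597 → ⌈·⌉ = 4262
j=8: r + 7k = 4885.847 → ⌈·⌉ = 4886
j=9: r + 8k = 5510.097 → ⌈·⌉ = 5511
j=10: r + 9k = 6134.347 → ⌈·⌉ = 6135
j=11: r + 10k = 6758.597 → ⌈·⌉ = 6759
j=12: r + 11k = 7382.847 → ⌈·⌉ = 7383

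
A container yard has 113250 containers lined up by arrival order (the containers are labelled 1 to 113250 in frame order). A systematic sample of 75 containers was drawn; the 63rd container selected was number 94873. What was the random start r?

k = 113250/75 = 1510
r = 94873 − (63−1)×1510 = 94873 − 93620 = 1253

1253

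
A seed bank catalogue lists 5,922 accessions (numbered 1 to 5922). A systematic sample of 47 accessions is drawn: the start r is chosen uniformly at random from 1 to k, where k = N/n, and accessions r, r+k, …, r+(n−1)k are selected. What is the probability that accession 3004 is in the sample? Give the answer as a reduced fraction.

k = 5922/47 = 126.
Accession 3004 is selected iff r ≡ 3004 (mod 126); exactly one such r in {1,…,126}.
Inclusion probability = 1/126.

1/126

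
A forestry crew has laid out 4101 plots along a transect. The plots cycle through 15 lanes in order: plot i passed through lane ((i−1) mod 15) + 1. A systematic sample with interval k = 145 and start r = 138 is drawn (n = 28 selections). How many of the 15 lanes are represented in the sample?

Consecutive selections differ by k = 145, so their lane numbers differ by 145 mod 15 = 10.
gcd(145, 15) = 5, so the sample visits 15/5 = 3 distinct residues mod 15.
Start 138 is lane 3; the lanes hit are 3, 8, 13.

3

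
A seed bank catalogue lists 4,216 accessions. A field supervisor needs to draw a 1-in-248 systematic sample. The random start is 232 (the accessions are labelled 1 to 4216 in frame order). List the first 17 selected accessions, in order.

accession 1: 232
accession 2: 232 + 248 = 480
accession 3: 480 + 248 = 728
accession 4: 728 + 248 = 976
accession 5: 976 + 248 = 1224
accession 6: 1224 + 248 = 1472
accession 7: 1472 + 248 = 1720
accession 8: 1720 + 248 = 1968
accession 9: 1968 + 248 = 2216
accession 10: 2216 + 248 = 2464
accession 11: 2464 + 248 = 2712
accession 12: 2712 + 248 = 2960
accession 13: 2960 + 248 = 3208
accession 14: 3208 + 248 = 3456
accession 15: 3456 + 248 = 3704
accession 16: 3704 + 248 = 3952
accession 17: 3952 + 248 = 4200

232, 480, 728, 976, 1224, 1472, 1720, 1968, 2216, 2464, 2712, 2960, 3208, 3456, 3704, 3952, 4200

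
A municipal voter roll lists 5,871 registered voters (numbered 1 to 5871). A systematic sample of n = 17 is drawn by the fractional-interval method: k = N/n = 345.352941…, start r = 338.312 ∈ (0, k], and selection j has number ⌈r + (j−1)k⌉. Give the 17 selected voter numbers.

j=1: r + 0k = 338.312 → ⌈·⌉ = 339
j=2: r + 1k = 683.664941… → ⌈·⌉ = 684
j=3: r + 2k = 1029.017882… → ⌈·⌉ = 1030
j=4: r + 3k = 1374.370823… → ⌈·⌉ = 1375
j=5: r + 4k = 1719.723764… → ⌈·⌉ = 1720
j=6: r + 5k = 2065.076705… → ⌈·⌉ = 2066
j=7: r + 6k = 2410.429647… → ⌈·⌉ = 2411
j=8: r + 7k = 2755.782588… → ⌈·⌉ = 2756
j=9: r + 8k = 3101.135529… → ⌈·⌉ = 3102
j=10: r + 9k = 3446.488470… → ⌈·⌉ = 3447
j=11: r + 10k = 3791.841411… → ⌈·⌉ = 3792
j=12: r + 11k = 4137.194352… → ⌈·⌉ = 4138
j=13: r + 12k = 4482.547294… → ⌈·⌉ = 4483
j=14: r + 13k = 4827.900235… → ⌈·⌉ = 4828
j=15: r + 14k = 5173.253176… → ⌈·⌉ = 5174
j=16: r + 15k = 5518.606117… → ⌈·⌉ = 5519
j=17: r + 16k = 5863.959058… → ⌈·⌉ = 5864

339, 684, 1030, 1375, 1720, 2066, 2411, 2756, 3102, 3447, 3792, 4138, 4483, 4828, 5174, 5519, 5864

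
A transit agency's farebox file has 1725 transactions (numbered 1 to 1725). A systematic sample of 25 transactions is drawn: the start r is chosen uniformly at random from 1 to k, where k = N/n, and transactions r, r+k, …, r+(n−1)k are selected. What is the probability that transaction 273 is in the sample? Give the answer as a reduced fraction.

k = 1725/25 = 69.
Transaction 273 is selected iff r ≡ 273 (mod 69); exactly one such r in {1,…,69}.
Inclusion probability = 1/69.

1/69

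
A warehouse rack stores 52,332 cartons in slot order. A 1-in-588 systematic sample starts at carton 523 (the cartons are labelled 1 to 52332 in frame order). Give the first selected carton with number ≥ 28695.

28747

k = 588
Steps past start: ⌈(28695 − 523)/588⌉ = ⌈28172/588⌉ = 48
Selected carton: 523 + 48×588 = 28747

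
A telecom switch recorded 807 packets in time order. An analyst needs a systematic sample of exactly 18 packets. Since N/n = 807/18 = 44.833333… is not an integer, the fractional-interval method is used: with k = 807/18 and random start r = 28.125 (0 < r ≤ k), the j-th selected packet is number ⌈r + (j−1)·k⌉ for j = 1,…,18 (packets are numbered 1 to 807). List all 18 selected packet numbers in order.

j=1: r + 0k = 28.125 → ⌈·⌉ = 29
j=2: r + 1k = 72.958333… → ⌈·⌉ = 73
j=3: r + 2k = 117.791666… → ⌈·⌉ = 118
j=4: r + 3k = 162.625 → ⌈·⌉ = 163
j=5: r + 4k = 207.458333… → ⌈·⌉ = 208
j=6: r + 5k = 252.291666… → ⌈·⌉ = 253
j=7: r + 6k = 297.125 → ⌈·⌉ = 298
j=8: r + 7k = 341.958333… → ⌈·⌉ = 342
j=9: r + 8k = 386.791666… → ⌈·⌉ = 387
j=10: r + 9k = 431.625 → ⌈·⌉ = 432
j=11: r + 10k = 476.458333… → ⌈·⌉ = 477
j=12: r + 11k = 521.291666… → ⌈·⌉ = 522
j=13: r + 12k = 566.125 → ⌈·⌉ = 567
j=14: r + 13k = 610.958333… → ⌈·⌉ = 611
j=15: r + 14k = 655.791666… → ⌈·⌉ = 656
j=16: r + 15k = 700.625 → ⌈·⌉ = 701
j=17: r + 16k = 745.458333… → ⌈·⌉ = 746
j=18: r + 17k = 790.291666… → ⌈·⌉ = 791

29, 73, 118, 163, 208, 253, 298, 342, 387, 432, 477, 522, 567, 611, 656, 701, 746, 791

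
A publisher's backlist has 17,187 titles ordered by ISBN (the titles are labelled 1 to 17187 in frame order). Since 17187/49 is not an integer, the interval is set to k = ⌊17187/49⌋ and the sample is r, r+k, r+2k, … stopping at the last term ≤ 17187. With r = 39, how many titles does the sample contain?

49

k = ⌊17187/49⌋ = 350
Achieved size = ⌊(17187 − 39)/350⌋ + 1 = ⌊17148/350⌋ + 1 = 48 + 1 = 49
(last selection: 39 + 48×350 = 16839 ≤ 17187; next would be 17189 > 17187)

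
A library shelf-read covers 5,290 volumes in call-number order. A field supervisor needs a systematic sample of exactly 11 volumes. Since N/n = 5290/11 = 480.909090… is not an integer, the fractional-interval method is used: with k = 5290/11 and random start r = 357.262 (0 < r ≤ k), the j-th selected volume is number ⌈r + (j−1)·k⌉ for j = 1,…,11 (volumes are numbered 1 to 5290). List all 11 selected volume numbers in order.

358, 839, 1320, 1800, 2281, 2762, 3243, 3724, 4205, 4686, 5167

j=1: r + 0k = 357.262 → ⌈·⌉ = 358
j=2: r + 1k = 838.171090… → ⌈·⌉ = 839
j=3: r + 2k = 1319.080181… → ⌈·⌉ = 1320
j=4: r + 3k = 1799.989272… → ⌈·⌉ = 1800
j=5: r + 4k = 2280.898363… → ⌈·⌉ = 2281
j=6: r + 5k = 2761.807454… → ⌈·⌉ = 2762
j=7: r + 6k = 3242.716545… → ⌈·⌉ = 3243
j=8: r + 7k = 3723.625636… → ⌈·⌉ = 3724
j=9: r + 8k = 4204.534727… → ⌈·⌉ = 4205
j=10: r + 9k = 4685.443818… → ⌈·⌉ = 4686
j=11: r + 10k = 5166.352909… → ⌈·⌉ = 5167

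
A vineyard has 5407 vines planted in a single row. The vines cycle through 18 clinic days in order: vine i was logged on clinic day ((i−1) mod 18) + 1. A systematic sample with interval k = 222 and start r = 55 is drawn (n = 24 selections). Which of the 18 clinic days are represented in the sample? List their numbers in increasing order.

1, 7, 13

Consecutive selections differ by k = 222, so their clinic day numbers differ by 222 mod 18 = 6.
gcd(222, 18) = 6, so the sample visits 18/6 = 3 distinct residues mod 18.
Start 55 is clinic day 1; the clinic days hit are 1, 7, 13.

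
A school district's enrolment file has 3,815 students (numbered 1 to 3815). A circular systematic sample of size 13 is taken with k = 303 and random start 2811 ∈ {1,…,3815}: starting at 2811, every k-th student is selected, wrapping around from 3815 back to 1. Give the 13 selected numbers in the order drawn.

Selection 1: 2811
Selection 2: 2811 + 303 = 3114
Selection 3: 3114 + 303 = 3417
Selection 4: 3417 + 303 = 3720
Selection 5: 3720 + 303 = 4023 → 4023 − 3815 = 208
Selection 6: 208 + 303 = 511
Selection 7: 511 + 303 = 814
Selection 8: 814 + 303 = 1117
Selection 9: 1117 + 303 = 1420
Selection 10: 1420 + 303 = 1723
Selection 11: 1723 + 303 = 2026
Selection 12: 2026 + 303 = 2329
Selection 13: 2329 + 303 = 2632

2811, 3114, 3417, 3720, 208, 511, 814, 1117, 1420, 1723, 2026, 2329, 2632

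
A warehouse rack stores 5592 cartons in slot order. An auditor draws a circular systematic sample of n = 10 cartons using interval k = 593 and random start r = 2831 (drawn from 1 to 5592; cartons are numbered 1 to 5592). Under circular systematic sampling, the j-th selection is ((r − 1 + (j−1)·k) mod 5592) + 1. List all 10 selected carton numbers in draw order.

2831, 3424, 4017, 4610, 5203, 204, 797, 1390, 1983, 2576

Selection 1: 2831
Selection 2: 2831 + 593 = 3424
Selection 3: 3424 + 593 = 4017
Selection 4: 4017 + 593 = 4610
Selection 5: 4610 + 593 = 5203
Selection 6: 5203 + 593 = 5796 → 5796 − 5592 = 204
Selection 7: 204 + 593 = 797
Selection 8: 797 + 593 = 1390
Selection 9: 1390 + 593 = 1983
Selection 10: 1983 + 593 = 2576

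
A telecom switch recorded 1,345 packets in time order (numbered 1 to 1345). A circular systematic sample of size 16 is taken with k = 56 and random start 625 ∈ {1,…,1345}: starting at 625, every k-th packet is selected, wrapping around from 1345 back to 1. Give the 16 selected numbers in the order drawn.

625, 681, 737, 793, 849, 905, 961, 1017, 1073, 1129, 1185, 1241, 1297, 8, 64, 120

Selection 1: 625
Selection 2: 625 + 56 = 681
Selection 3: 681 + 56 = 737
Selection 4: 737 + 56 = 793
Selection 5: 793 + 56 = 849
Selection 6: 849 + 56 = 905
Selection 7: 905 + 56 = 961
Selection 8: 961 + 56 = 1017
Selection 9: 1017 + 56 = 1073
Selection 10: 1073 + 56 = 1129
Selection 11: 1129 + 56 = 1185
Selection 12: 1185 + 56 = 1241
Selection 13: 1241 + 56 = 1297
Selection 14: 1297 + 56 = 1353 → 1353 − 1345 = 8
Selection 15: 8 + 56 = 64
Selection 16: 64 + 56 = 120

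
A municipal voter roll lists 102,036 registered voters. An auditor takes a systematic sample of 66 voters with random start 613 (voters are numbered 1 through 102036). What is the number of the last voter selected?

k = 102036/66 = 1546
66th selection = r + (66−1)·k = 613 + 65×1546 = 613 + 100490 = 101103

101103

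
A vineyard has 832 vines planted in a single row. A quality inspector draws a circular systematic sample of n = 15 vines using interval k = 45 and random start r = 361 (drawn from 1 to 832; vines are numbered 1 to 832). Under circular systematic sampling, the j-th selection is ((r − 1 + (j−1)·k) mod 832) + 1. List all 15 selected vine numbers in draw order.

Selection 1: 361
Selection 2: 361 + 45 = 406
Selection 3: 406 + 45 = 451
Selection 4: 451 + 45 = 496
Selection 5: 496 + 45 = 541
Selection 6: 541 + 45 = 586
Selection 7: 586 + 45 = 631
Selection 8: 631 + 45 = 676
Selection 9: 676 + 45 = 721
Selection 10: 721 + 45 = 766
Selection 11: 766 + 45 = 811
Selection 12: 811 + 45 = 856 → 856 − 832 = 24
Selection 13: 24 + 45 = 69
Selection 14: 69 + 45 = 114
Selection 15: 114 + 45 = 159

361, 406, 451, 496, 541, 586, 631, 676, 721, 766, 811, 24, 69, 114, 159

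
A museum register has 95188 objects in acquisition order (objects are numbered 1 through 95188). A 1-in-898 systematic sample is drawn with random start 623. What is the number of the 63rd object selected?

k = 898
63rd selection = r + (63−1)·k = 623 + 62×898 = 623 + 55676 = 56299

56299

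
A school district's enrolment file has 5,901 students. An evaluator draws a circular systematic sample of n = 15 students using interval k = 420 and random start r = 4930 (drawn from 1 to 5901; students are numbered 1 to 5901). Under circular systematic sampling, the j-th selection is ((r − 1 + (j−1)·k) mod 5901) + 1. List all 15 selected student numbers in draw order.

4930, 5350, 5770, 289, 709, 1129, 1549, 1969, 2389, 2809, 3229, 3649, 4069, 4489, 4909

Selection 1: 4930
Selection 2: 4930 + 420 = 5350
Selection 3: 5350 + 420 = 5770
Selection 4: 5770 + 420 = 6190 → 6190 − 5901 = 289
Selection 5: 289 + 420 = 709
Selection 6: 709 + 420 = 1129
Selection 7: 1129 + 420 = 1549
Selection 8: 1549 + 420 = 1969
Selection 9: 1969 + 420 = 2389
Selection 10: 2389 + 420 = 2809
Selection 11: 2809 + 420 = 3229
Selection 12: 3229 + 420 = 3649
Selection 13: 3649 + 420 = 4069
Selection 14: 4069 + 420 = 4489
Selection 15: 4489 + 420 = 4909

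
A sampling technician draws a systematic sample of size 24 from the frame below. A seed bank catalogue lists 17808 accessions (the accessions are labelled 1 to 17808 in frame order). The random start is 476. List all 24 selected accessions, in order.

k = N/n = 17808/24 = 742
accession 1: 476
accession 2: 476 + 742 = 1218
accession 3: 1218 + 742 = 1960
accession 4: 1960 + 742 = 2702
accession 5: 2702 + 742 = 3444
accession 6: 3444 + 742 = 4186
accession 7: 4186 + 742 = 4928
accession 8: 4928 + 742 = 5670
accession 9: 5670 + 742 = 6412
accession 10: 6412 + 742 = 7154
accession 11: 7154 + 742 = 7896
accession 12: 7896 + 742 = 8638
accession 13: 8638 + 742 = 9380
accession 14: 9380 + 742 = 10122
accession 15: 10122 + 742 = 10864
accession 16: 10864 + 742 = 11606
accession 17: 11606 + 742 = 12348
accession 18: 12348 + 742 = 13090
accession 19: 13090 + 742 = 13832
accession 20: 13832 + 742 = 14574
accession 21: 14574 + 742 = 15316
accession 22: 15316 + 742 = 16058
accession 23: 16058 + 742 = 16800
accession 24: 16800 + 742 = 17542

476, 1218, 1960, 2702, 3444, 4186, 4928, 5670, 6412, 7154, 7896, 8638, 9380, 10122, 10864, 11606, 12348, 13090, 13832, 14574, 15316, 16058, 16800, 17542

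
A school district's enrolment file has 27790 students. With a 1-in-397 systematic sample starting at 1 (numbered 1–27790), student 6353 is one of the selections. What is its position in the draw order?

k = 397
position = (6353 − 1)/397 + 1 = 6352/397 + 1 = 16 + 1 = 17

17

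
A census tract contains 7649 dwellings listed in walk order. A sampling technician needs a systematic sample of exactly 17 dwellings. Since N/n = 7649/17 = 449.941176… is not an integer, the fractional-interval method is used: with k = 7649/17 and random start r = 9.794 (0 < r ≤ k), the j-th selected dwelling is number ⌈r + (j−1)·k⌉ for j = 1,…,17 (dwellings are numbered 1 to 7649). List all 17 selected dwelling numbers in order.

j=1: r + 0k = 9.794 → ⌈·⌉ = 10
j=2: r + 1k = 459.735176… → ⌈·⌉ = 460
j=3: r + 2k = 909.676352… → ⌈·⌉ = 910
j=4: r + 3k = 1359.617529… → ⌈·⌉ = 1360
j=5: r + 4k = 1809.558705… → ⌈·⌉ = 1810
j=6: r + 5k = 2259.499882… → ⌈·⌉ = 2260
j=7: r + 6k = 2709.441058… → ⌈·⌉ = 2710
j=8: r + 7k = 3159.382235… → ⌈·⌉ = 3160
j=9: r + 8k = 3609.323411… → ⌈·⌉ = 3610
j=10: r + 9k = 4059.264588… → ⌈·⌉ = 4060
j=11: r + 10k = 4509.205764… → ⌈·⌉ = 4510
j=12: r + 11k = 4959.146941… → ⌈·⌉ = 4960
j=13: r + 12k = 5409.088117… → ⌈·⌉ = 5410
j=14: r + 13k = 5859.029294… → ⌈·⌉ = 5860
j=15: r + 14k = 6308.970470… → ⌈·⌉ = 6309
j=16: r + 15k = 6758.911647… → ⌈·⌉ = 6759
j=17: r + 16k = 7208.852823… → ⌈·⌉ = 7209

10, 460, 910, 1360, 1810, 2260, 2710, 3160, 3610, 4060, 4510, 4960, 5410, 5860, 6309, 6759, 7209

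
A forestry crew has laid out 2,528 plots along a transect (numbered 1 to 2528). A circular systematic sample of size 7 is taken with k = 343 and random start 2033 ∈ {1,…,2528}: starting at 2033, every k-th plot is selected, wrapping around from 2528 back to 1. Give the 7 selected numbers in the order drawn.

Selection 1: 2033
Selection 2: 2033 + 343 = 2376
Selection 3: 2376 + 343 = 2719 → 2719 − 2528 = 191
Selection 4: 191 + 343 = 534
Selection 5: 534 + 343 = 877
Selection 6: 877 + 343 = 1220
Selection 7: 1220 + 343 = 1563

2033, 2376, 191, 534, 877, 1220, 1563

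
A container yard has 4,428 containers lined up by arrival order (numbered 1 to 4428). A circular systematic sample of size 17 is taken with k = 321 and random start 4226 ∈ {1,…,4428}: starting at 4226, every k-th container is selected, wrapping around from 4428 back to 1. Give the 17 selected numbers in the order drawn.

4226, 119, 440, 761, 1082, 1403, 1724, 2045, 2366, 2687, 3008, 3329, 3650, 3971, 4292, 185, 506

Selection 1: 4226
Selection 2: 4226 + 321 = 4547 → 4547 − 4428 = 119
Selection 3: 119 + 321 = 440
Selection 4: 440 + 321 = 761
Selection 5: 761 + 321 = 1082
Selection 6: 1082 + 321 = 1403
Selection 7: 1403 + 321 = 1724
Selection 8: 1724 + 321 = 2045
Selection 9: 2045 + 321 = 2366
Selection 10: 2366 + 321 = 2687
Selection 11: 2687 + 321 = 3008
Selection 12: 3008 + 321 = 3329
Selection 13: 3329 + 321 = 3650
Selection 14: 3650 + 321 = 3971
Selection 15: 3971 + 321 = 4292
Selection 16: 4292 + 321 = 4613 → 4613 − 4428 = 185
Selection 17: 185 + 321 = 506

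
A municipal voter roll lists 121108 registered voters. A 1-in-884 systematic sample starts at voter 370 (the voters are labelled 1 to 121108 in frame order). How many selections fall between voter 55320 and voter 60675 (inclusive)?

6

k = 884
First selection ≥ 55320: 370 + ⌈(55320−370)/884⌉·884 = 370 + 63×884 = 56062
Last selection ≤ 60675: 370 + ⌊(60675−370)/884⌋·884 = 370 + 68×884 = 60482
Count = 68 − 63 + 1 = 6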